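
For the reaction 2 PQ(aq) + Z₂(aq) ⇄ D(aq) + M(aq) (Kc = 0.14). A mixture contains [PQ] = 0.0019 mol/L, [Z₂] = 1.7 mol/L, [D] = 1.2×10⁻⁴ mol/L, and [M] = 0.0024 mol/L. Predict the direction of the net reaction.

Qc = [D]·[M] / ([PQ]²·[Z₂]) = (1.2×10⁻⁴)·(0.0024) / ((0.0019)²·(1.7)) = 0.047
Qc = 0.047 < Kc = 0.14, so the forward reaction proceeds.

in the forward direction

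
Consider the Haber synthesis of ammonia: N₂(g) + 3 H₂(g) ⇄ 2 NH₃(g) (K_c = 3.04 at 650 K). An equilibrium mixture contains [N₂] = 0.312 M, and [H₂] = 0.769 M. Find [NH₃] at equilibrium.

[NH₃] = 0.657 M

At equilibrium, K_c = [NH₃]² / ([N₂]·[H₂]³) = 3.04.
([NH₃])² / ((0.312)·(0.769)³) = 3.04
[NH₃]² = 0.431 ⇒ [NH₃] = 0.657 M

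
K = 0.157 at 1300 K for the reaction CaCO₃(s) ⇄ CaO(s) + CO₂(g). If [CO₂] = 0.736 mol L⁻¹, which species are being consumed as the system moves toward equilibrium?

CaO, CO₂ (products)

(CaCO₃, CaO are pure solids — omitted from Q.)
Q = [CO₂] = 0.736
Q = 0.736 > K = 0.157: net reverse reaction.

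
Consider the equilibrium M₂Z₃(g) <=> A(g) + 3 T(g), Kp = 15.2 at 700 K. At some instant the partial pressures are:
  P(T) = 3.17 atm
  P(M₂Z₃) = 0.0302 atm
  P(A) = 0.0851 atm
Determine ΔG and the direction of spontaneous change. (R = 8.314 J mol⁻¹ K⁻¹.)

ΔG = 10.3 kJ/mol; the forward reaction is non-spontaneous

Qp = P(A)·P(T)³ / P(M₂Z₃) = (0.0851)·(3.17)³ / (0.0302) = 89.8
ΔG = RT ln(Qp/Kp) = (8.314 J mol⁻¹ K⁻¹)(700 K) × ln(89.8/15.2)
   = (5.820 kJ/mol)(1.776) = 10.3 kJ/mol
ΔG > 0, so the forward reaction is non-spontaneous (proceeds in reverse).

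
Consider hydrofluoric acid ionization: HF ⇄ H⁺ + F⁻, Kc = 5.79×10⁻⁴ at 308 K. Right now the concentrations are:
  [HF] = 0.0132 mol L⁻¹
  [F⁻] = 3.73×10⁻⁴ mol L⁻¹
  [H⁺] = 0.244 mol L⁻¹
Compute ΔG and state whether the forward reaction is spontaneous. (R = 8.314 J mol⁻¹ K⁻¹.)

ΔG = 6.34 kJ/mol; the forward reaction is non-spontaneous

Qc = [H⁺]·[F⁻] / [HF] = (0.244)·(3.73×10⁻⁴) / (0.0132) = 0.00689
ΔG = RT ln(Qc/Kc) = (8.314 J mol⁻¹ K⁻¹)(308 K) × ln(0.00689/5.79×10⁻⁴)
   = (2.561 kJ/mol)(2.477) = 6.34 kJ/mol
ΔG > 0, so the forward reaction is non-spontaneous (proceeds in reverse).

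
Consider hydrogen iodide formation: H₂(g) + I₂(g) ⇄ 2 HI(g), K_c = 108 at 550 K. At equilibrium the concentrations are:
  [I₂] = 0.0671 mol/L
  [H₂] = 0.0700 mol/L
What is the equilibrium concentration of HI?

[HI] = 0.712 mol/L

At equilibrium, K_c = [HI]² / ([H₂]·[I₂]) = 108.
([HI])² / ((0.0700)·(0.0671)) = 108
[HI]² = 0.507 ⇒ [HI] = 0.712 mol/L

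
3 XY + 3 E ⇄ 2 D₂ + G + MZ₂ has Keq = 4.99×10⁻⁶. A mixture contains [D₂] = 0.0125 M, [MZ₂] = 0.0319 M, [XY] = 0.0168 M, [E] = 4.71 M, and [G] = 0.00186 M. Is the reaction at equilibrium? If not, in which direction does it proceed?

toward reactants

Q = [D₂]²·[G]·[MZ₂] / ([XY]³·[E]³) = (0.0125)²·(0.00186)·(0.0319) / ((0.0168)³·(4.71)³) = 1.87×10⁻⁵
Q = 1.87×10⁻⁵ > Keq = 4.99×10⁻⁶, so the reverse reaction proceeds.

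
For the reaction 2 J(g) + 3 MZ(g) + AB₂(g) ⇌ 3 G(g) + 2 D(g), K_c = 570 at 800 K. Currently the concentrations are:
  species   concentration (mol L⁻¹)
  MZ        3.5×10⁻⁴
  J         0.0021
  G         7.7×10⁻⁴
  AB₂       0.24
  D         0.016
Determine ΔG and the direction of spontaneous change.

Q_c = [G]³·[D]² / ([J]²·[MZ]³·[AB₂]) = (7.7×10⁻⁴)³·(0.016)² / ((0.0021)²·(3.5×10⁻⁴)³·(0.24)) = 2580
ΔG = RT ln(Q_c/K_c) = (8.314 J mol⁻¹ K⁻¹)(800 K) × ln(2580/570)
   = (6.651 kJ/mol)(1.510) = 10.0 kJ/mol
ΔG > 0, so the forward reaction is non-spontaneous (proceeds in reverse).

ΔG = 10.0 kJ/mol; the forward reaction is non-spontaneous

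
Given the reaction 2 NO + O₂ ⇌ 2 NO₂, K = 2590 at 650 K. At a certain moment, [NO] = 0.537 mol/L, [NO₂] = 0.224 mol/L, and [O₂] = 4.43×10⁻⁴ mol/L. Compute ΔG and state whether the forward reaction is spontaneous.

ΔG = -10.2 kJ/mol; the forward reaction is spontaneous

Q = [NO₂]² / ([NO]²·[O₂]) = (0.224)² / ((0.537)²·(4.43×10⁻⁴)) = 393
ΔG = RT ln(Q/K) = (8.314 J mol⁻¹ K⁻¹)(650 K) × ln(393/2590)
   = (5.404 kJ/mol)(-1.886) = -10.2 kJ/mol
ΔG < 0, so the forward reaction is spontaneous (proceeds forward).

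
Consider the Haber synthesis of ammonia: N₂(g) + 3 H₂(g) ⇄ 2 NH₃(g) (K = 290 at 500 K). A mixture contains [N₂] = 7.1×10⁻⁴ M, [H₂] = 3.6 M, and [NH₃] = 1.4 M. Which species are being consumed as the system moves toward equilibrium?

Q = [NH₃]² / ([N₂]·[H₂]³) = (1.4)² / ((7.1×10⁻⁴)·(3.6)³) = 59
Q = 59 < K = 290: net forward reaction.

N₂, H₂ (reactants)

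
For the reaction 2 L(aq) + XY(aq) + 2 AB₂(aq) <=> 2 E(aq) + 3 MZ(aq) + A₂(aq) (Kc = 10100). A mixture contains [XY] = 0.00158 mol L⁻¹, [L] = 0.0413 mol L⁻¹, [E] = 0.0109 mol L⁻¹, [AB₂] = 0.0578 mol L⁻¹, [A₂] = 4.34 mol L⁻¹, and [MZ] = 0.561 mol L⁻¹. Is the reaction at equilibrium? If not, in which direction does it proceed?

no net change (already at equilibrium)

Qc = [E]²·[MZ]³·[A₂] / ([L]²·[XY]·[AB₂]²) = (0.0109)²·(0.561)³·(4.34) / ((0.0413)²·(0.00158)·(0.0578)²) = 10100
Qc = 10100 = Kc, so the system is already at equilibrium.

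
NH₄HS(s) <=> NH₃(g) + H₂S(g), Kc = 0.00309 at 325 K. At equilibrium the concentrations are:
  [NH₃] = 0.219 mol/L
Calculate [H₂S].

[H₂S] = 0.0141 mol/L

(NH₄HS is a pure solid — omitted from Kc.)
At equilibrium, Kc = [NH₃]·[H₂S] = 0.00309.
(0.219)·([H₂S]) = 0.00309
[H₂S] = 0.0141 mol/L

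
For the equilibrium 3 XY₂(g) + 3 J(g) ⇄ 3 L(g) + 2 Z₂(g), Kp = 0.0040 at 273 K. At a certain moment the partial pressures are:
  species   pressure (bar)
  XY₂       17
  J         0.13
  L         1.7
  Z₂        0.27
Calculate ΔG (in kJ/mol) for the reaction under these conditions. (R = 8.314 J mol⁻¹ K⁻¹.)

Qp = P(L)³·P(Z₂)² / (P(XY₂)³·P(J)³) = (1.7)³·(0.27)² / ((17)³·(0.13)³) = 0.0332
ΔG = RT ln(Qp/Kp) = (8.314 J mol⁻¹ K⁻¹)(273 K) × ln(0.0332/0.0040)
   = (2.270 kJ/mol)(2.116) = 4.80 kJ/mol
ΔG > 0, so the forward reaction is non-spontaneous (proceeds in reverse).

ΔG = 4.80 kJ/mol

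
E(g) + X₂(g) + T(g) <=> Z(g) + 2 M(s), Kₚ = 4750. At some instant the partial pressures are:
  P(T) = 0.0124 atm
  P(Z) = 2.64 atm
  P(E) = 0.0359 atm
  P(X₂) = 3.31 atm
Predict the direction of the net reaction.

in the forward direction

(M is a pure solid — omitted from Qₚ.)
Qₚ = P(Z) / (P(E)·P(X₂)·P(T)) = (2.64) / ((0.0359)·(3.31)·(0.0124)) = 1790
Qₚ = 1790 < Kₚ = 4750, so the forward reaction proceeds.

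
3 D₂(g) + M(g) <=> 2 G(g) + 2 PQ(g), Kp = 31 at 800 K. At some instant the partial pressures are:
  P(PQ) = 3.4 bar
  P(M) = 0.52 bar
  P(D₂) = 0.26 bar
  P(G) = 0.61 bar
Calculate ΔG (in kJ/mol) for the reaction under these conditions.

Qp = P(G)²·P(PQ)² / (P(D₂)³·P(M)) = (0.61)²·(3.4)² / ((0.26)³·(0.52)) = 471
ΔG = RT ln(Qp/Kp) = (8.314 J mol⁻¹ K⁻¹)(800 K) × ln(471/31)
   = (6.651 kJ/mol)(2.721) = 18.1 kJ/mol
ΔG > 0, so the forward reaction is non-spontaneous (proceeds in reverse).

ΔG = 18.1 kJ/mol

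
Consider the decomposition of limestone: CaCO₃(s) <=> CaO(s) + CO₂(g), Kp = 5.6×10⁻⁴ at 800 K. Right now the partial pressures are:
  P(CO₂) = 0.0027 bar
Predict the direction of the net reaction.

in the reverse direction

(CaCO₃, CaO are pure solids — omitted from Qp.)
Qp = P(CO₂) = 0.0027
Qp = 0.0027 > Kp = 5.6×10⁻⁴, so the reverse reaction proceeds.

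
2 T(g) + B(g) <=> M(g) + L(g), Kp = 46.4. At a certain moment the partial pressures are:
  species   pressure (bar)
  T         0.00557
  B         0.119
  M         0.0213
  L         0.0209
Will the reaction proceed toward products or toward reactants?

toward reactants

Qp = P(M)·P(L) / (P(T)²·P(B)) = (0.0213)·(0.0209) / ((0.00557)²·(0.119)) = 121
Qp = 121 > Kp = 46.4, so the reverse reaction proceeds.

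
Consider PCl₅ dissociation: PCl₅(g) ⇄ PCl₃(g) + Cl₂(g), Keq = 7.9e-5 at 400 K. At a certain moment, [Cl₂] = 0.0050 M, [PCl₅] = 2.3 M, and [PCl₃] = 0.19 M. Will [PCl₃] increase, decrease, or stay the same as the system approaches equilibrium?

Q = [PCl₃]·[Cl₂] / [PCl₅] = (0.19)·(0.0050) / (2.3) = 4.1e-4
Q = 4.1e-4 > Keq = 7.9e-5: net reverse reaction.
PCl₃ is a product, so it decreases.

decrease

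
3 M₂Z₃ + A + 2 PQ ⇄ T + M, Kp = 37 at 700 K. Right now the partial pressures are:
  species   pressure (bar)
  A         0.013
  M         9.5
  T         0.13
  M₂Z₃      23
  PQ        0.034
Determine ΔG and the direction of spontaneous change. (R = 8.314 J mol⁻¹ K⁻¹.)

ΔG = -9.90 kJ/mol; the forward reaction is spontaneous

Qp = P(T)·P(M) / (P(M₂Z₃)³·P(A)·P(PQ)²) = (0.13)·(9.5) / ((23)³·(0.013)·(0.034)²) = 6.75
ΔG = RT ln(Qp/Kp) = (8.314 J mol⁻¹ K⁻¹)(700 K) × ln(6.75/37)
   = (5.820 kJ/mol)(-1.701) = -9.90 kJ/mol
ΔG < 0, so the forward reaction is spontaneous (proceeds forward).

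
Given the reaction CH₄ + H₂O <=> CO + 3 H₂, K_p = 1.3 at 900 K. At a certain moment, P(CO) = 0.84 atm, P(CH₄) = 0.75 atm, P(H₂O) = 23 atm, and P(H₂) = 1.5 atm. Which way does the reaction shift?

Q_p = P(CO)·P(H₂)³ / (P(CH₄)·P(H₂O)) = (0.84)·(1.5)³ / ((0.75)·(23)) = 0.16
Q_p = 0.16 < K_p = 1.3, so the forward reaction proceeds.

to the right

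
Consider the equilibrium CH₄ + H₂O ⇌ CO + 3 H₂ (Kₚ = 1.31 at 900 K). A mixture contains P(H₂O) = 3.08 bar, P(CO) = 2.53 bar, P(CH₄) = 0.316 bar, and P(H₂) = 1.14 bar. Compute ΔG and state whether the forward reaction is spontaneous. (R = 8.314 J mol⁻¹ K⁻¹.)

ΔG = 8.07 kJ/mol; the forward reaction is non-spontaneous

Qₚ = P(CO)·P(H₂)³ / (P(CH₄)·P(H₂O)) = (2.53)·(1.14)³ / ((0.316)·(3.08)) = 3.85
ΔG = RT ln(Qₚ/Kₚ) = (8.314 J mol⁻¹ K⁻¹)(900 K) × ln(3.85/1.31)
   = (7.483 kJ/mol)(1.078) = 8.07 kJ/mol
ΔG > 0, so the forward reaction is non-spontaneous (proceeds in reverse).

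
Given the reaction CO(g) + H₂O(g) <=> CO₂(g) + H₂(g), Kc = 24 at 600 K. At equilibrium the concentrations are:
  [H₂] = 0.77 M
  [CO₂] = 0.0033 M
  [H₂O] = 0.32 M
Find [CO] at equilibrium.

At equilibrium, Kc = [CO₂]·[H₂] / ([CO]·[H₂O]) = 24.
(0.0033)·(0.77) / (([CO])·(0.32)) = 24
[CO] = 3.31e-4 = 3.3e-4 M

[CO] = 3.3e-4 M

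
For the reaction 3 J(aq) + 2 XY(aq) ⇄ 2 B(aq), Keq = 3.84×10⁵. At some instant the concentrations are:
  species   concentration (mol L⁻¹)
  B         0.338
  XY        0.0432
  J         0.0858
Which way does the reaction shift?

Q = [B]² / ([J]³·[XY]²) = (0.338)² / ((0.0858)³·(0.0432)²) = 96900
Q = 96900 < Keq = 3.84×10⁵, so the forward reaction proceeds.

forward (toward products)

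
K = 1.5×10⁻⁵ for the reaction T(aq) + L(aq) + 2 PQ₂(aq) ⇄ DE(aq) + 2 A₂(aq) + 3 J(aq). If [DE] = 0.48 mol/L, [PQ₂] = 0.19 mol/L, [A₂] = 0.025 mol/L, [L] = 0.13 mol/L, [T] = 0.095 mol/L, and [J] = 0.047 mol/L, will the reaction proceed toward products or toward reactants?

Q = [DE]·[A₂]²·[J]³ / ([T]·[L]·[PQ₂]²) = (0.48)·(0.025)²·(0.047)³ / ((0.095)·(0.13)·(0.19)²) = 7.0×10⁻⁵
Q = 7.0×10⁻⁵ > K = 1.5×10⁻⁵, so the reverse reaction proceeds.

in the reverse direction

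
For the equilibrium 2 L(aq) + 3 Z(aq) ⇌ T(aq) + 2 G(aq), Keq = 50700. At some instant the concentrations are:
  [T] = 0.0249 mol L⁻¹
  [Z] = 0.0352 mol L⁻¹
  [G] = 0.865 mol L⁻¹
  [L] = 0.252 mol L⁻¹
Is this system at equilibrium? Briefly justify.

Q = [T]·[G]² / ([L]²·[Z]³) = (0.0249)·(0.865)² / ((0.252)²·(0.0352)³) = 6730
Q = 6730 < Keq = 50700: net forward reaction.

no; Q < K, reaction proceeds forward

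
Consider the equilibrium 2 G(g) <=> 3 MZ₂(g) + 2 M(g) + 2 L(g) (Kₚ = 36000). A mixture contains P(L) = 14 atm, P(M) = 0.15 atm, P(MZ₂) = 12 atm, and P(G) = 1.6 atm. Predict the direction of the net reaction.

in the forward direction

Qₚ = P(MZ₂)³·P(M)²·P(L)² / P(G)² = (12)³·(0.15)²·(14)² / (1.6)² = 3000
Qₚ = 3000 < Kₚ = 36000, so the forward reaction proceeds.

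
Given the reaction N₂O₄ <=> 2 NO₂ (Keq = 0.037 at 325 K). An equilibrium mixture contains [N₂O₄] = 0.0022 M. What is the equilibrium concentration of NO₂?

At equilibrium, Keq = [NO₂]² / [N₂O₄] = 0.037.
([NO₂])² / (0.0022) = 0.037
[NO₂]² = 8.14×10⁻⁵ ⇒ [NO₂] = 0.0090 M

[NO₂] = 0.0090 M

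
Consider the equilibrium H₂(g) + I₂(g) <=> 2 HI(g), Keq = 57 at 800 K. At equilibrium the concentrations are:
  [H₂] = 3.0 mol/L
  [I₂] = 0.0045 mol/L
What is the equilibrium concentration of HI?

At equilibrium, Keq = [HI]² / ([H₂]·[I₂]) = 57.
([HI])² / ((3.0)·(0.0045)) = 57
[HI]² = 0.770 ⇒ [HI] = 0.88 mol/L

[HI] = 0.88 mol/L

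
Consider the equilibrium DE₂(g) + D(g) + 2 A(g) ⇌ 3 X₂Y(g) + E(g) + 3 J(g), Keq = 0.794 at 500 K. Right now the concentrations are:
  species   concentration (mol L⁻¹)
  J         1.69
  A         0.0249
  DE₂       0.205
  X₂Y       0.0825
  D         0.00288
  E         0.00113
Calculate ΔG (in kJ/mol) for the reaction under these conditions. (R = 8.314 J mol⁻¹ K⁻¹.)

Q = [X₂Y]³·[E]·[J]³ / ([DE₂]·[D]·[A]²) = (0.0825)³·(0.00113)·(1.69)³ / ((0.205)·(0.00288)·(0.0249)²) = 8.37
ΔG = RT ln(Q/Keq) = (8.314 J mol⁻¹ K⁻¹)(500 K) × ln(8.37/0.794)
   = (4.157 kJ/mol)(2.355) = 9.79 kJ/mol
ΔG > 0, so the forward reaction is non-spontaneous (proceeds in reverse).

ΔG = 9.79 kJ/mol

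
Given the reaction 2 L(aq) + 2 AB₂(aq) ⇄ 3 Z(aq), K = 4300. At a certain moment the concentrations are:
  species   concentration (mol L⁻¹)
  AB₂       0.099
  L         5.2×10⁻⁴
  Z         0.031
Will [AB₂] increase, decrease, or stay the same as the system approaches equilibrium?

increase

Q = [Z]³ / ([L]²·[AB₂]²) = (0.031)³ / ((5.2×10⁻⁴)²·(0.099)²) = 11000
Q = 11000 > K = 4300: net reverse reaction.
AB₂ is a reactant, so it increases.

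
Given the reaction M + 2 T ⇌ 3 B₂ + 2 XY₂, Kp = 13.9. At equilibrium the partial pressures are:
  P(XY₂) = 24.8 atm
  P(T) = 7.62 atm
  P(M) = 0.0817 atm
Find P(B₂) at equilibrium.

At equilibrium, Kp = P(B₂)³·P(XY₂)² / (P(M)·P(T)²) = 13.9.
(P(B₂))³·(24.8)² / ((0.0817)·(7.62)²) = 13.9
P(B₂)³ = 0.107 ⇒ P(B₂) = 0.475 atm

P(B₂) = 0.475 atm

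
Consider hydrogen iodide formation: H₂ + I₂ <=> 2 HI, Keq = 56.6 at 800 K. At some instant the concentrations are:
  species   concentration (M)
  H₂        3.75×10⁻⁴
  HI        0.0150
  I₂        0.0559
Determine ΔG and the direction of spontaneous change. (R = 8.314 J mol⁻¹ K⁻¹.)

Q = [HI]² / ([H₂]·[I₂]) = (0.0150)² / ((3.75×10⁻⁴)·(0.0559)) = 10.7
ΔG = RT ln(Q/Keq) = (8.314 J mol⁻¹ K⁻¹)(800 K) × ln(10.7/56.6)
   = (6.651 kJ/mol)(-1.666) = -11.1 kJ/mol
ΔG < 0, so the forward reaction is spontaneous (proceeds forward).

ΔG = -11.1 kJ/mol; the forward reaction is spontaneous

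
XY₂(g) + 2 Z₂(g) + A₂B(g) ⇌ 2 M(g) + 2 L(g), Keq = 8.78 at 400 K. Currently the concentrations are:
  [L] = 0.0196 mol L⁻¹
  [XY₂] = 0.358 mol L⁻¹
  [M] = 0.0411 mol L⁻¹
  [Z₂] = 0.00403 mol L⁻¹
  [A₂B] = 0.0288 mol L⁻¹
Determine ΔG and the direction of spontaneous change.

ΔG = -2.72 kJ/mol; the forward reaction is spontaneous

Q = [M]²·[L]² / ([XY₂]·[Z₂]²·[A₂B]) = (0.0411)²·(0.0196)² / ((0.358)·(0.00403)²·(0.0288)) = 3.88
ΔG = RT ln(Q/Keq) = (8.314 J mol⁻¹ K⁻¹)(400 K) × ln(3.88/8.78)
   = (3.326 kJ/mol)(-0.8166) = -2.72 kJ/mol
ΔG < 0, so the forward reaction is spontaneous (proceeds forward).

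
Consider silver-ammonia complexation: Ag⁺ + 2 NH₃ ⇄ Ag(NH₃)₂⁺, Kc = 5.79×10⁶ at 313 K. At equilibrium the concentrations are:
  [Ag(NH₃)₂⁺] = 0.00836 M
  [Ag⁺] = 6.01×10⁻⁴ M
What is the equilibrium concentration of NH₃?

At equilibrium, Kc = [Ag(NH₃)₂⁺] / ([Ag⁺]·[NH₃]²) = 5.79×10⁶.
(0.00836) / ((6.01×10⁻⁴)·([NH₃])²) = 5.79×10⁶
[NH₃]² = 2.40×10⁻⁶ ⇒ [NH₃] = 0.00155 M

[NH₃] = 0.00155 M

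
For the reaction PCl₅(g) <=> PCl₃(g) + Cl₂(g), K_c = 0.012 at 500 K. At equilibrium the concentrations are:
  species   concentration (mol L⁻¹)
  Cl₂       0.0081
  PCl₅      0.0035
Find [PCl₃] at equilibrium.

[PCl₃] = 0.0052 mol L⁻¹

At equilibrium, K_c = [PCl₃]·[Cl₂] / [PCl₅] = 0.012.
([PCl₃])·(0.0081) / (0.0035) = 0.012
[PCl₃] = 0.00519 = 0.0052 mol L⁻¹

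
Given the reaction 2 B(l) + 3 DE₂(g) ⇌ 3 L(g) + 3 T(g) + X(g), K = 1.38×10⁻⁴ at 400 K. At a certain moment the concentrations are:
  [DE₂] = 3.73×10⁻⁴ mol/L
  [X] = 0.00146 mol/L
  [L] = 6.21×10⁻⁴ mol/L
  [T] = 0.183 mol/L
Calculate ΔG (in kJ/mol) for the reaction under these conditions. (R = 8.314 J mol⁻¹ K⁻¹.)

(B is a pure liquid — omitted from Q.)
Q = [L]³·[T]³·[X] / [DE₂]³ = (6.21×10⁻⁴)³·(0.183)³·(0.00146) / (3.73×10⁻⁴)³ = 4.13×10⁻⁵
ΔG = RT ln(Q/K) = (8.314 J mol⁻¹ K⁻¹)(400 K) × ln(4.13×10⁻⁵/1.38×10⁻⁴)
   = (3.326 kJ/mol)(-1.206) = -4.01 kJ/mol
ΔG < 0, so the forward reaction is spontaneous (proceeds forward).

ΔG = -4.01 kJ/mol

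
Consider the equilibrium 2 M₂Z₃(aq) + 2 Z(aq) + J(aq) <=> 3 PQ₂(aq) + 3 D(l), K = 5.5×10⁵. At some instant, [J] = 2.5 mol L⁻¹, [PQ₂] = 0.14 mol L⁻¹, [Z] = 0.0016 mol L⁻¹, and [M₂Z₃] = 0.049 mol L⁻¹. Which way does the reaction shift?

toward products

(D is a pure liquid — omitted from Q.)
Q = [PQ₂]³ / ([M₂Z₃]²·[Z]²·[J]) = (0.14)³ / ((0.049)²·(0.0016)²·(2.5)) = 1.8×10⁵
Q = 1.8×10⁵ < K = 5.5×10⁵, so the forward reaction proceeds.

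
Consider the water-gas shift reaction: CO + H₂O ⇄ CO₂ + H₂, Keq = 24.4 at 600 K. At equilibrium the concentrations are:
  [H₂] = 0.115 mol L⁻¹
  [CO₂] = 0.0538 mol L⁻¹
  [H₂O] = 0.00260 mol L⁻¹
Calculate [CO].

At equilibrium, Keq = [CO₂]·[H₂] / ([CO]·[H₂O]) = 24.4.
(0.0538)·(0.115) / (([CO])·(0.00260)) = 24.4
[CO] = 0.0975 mol L⁻¹

[CO] = 0.0975 mol L⁻¹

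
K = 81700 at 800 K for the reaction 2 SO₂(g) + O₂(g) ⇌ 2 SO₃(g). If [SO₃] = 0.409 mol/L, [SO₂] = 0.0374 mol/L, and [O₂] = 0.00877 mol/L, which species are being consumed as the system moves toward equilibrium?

SO₂, O₂ (reactants)

Q = [SO₃]² / ([SO₂]²·[O₂]) = (0.409)² / ((0.0374)²·(0.00877)) = 13600
Q = 13600 < K = 81700: net forward reaction.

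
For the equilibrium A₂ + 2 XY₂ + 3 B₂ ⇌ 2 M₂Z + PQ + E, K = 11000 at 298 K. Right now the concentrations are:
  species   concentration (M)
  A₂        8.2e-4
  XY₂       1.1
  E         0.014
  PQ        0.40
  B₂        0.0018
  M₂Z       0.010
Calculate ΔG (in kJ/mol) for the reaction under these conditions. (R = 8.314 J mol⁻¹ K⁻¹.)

Q = [M₂Z]²·[PQ]·[E] / ([A₂]·[XY₂]²·[B₂]³) = (0.010)²·(0.40)·(0.014) / ((8.2e-4)·(1.1)²·(0.0018)³) = 96800
ΔG = RT ln(Q/K) = (8.314 J mol⁻¹ K⁻¹)(298 K) × ln(96800/11000)
   = (2.478 kJ/mol)(2.175) = 5.39 kJ/mol
ΔG > 0, so the forward reaction is non-spontaneous (proceeds in reverse).

ΔG = 5.39 kJ/mol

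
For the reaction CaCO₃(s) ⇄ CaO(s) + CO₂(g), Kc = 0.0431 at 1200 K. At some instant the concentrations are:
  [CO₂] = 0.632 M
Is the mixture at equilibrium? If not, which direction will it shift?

(CaCO₃, CaO are pure solids — omitted from Qc.)
Qc = [CO₂] = 0.632
Qc = 0.632 > Kc = 0.0431: net reverse reaction.

no; Q > K, reaction proceeds in reverse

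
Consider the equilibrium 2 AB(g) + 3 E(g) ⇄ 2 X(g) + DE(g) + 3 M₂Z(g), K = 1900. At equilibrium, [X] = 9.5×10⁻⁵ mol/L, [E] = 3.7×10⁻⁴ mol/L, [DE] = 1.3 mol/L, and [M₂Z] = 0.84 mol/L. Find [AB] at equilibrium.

[AB] = 0.27 mol/L

At equilibrium, K = [X]²·[DE]·[M₂Z]³ / ([AB]²·[E]³) = 1900.
(9.5×10⁻⁵)²·(1.3)·(0.84)³ / (([AB])²·(3.7×10⁻⁴)³) = 1900
[AB]² = 0.0723 ⇒ [AB] = 0.27 mol/L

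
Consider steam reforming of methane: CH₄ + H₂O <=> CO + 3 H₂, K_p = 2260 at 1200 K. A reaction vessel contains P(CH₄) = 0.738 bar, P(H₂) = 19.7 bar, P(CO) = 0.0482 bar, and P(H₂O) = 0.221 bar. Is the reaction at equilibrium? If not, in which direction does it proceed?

neither direction; the system is at equilibrium

Q_p = P(CO)·P(H₂)³ / (P(CH₄)·P(H₂O)) = (0.0482)·(19.7)³ / ((0.738)·(0.221)) = 2260
Q_p = 2260 = K_p, so the system is already at equilibrium.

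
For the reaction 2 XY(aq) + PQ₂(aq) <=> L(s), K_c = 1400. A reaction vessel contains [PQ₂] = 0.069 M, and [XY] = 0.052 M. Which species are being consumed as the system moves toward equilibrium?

(L is a pure solid — omitted from Q_c.)
Q_c = 1 / ([XY]²·[PQ₂]) = 1 / ((0.052)²·(0.069)) = 5400
Q_c = 5400 > K_c = 1400: net reverse reaction.

L (products)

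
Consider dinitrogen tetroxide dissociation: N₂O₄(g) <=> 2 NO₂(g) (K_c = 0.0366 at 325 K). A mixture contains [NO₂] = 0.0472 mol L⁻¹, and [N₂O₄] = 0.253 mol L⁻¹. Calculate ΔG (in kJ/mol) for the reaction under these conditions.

ΔG = -3.85 kJ/mol

Q_c = [NO₂]² / [N₂O₄] = (0.0472)² / (0.253) = 0.00881
ΔG = RT ln(Q_c/K_c) = (8.314 J mol⁻¹ K⁻¹)(325 K) × ln(0.00881/0.0366)
   = (2.702 kJ/mol)(-1.424) = -3.85 kJ/mol
ΔG < 0, so the forward reaction is spontaneous (proceeds forward).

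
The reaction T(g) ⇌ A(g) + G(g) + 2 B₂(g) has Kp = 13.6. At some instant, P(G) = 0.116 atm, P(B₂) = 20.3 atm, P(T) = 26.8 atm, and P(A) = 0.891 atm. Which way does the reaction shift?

Qp = P(A)·P(G)·P(B₂)² / P(T) = (0.891)·(0.116)·(20.3)² / (26.8) = 1.59
Qp = 1.59 < Kp = 13.6, so the forward reaction proceeds.

forward (toward products)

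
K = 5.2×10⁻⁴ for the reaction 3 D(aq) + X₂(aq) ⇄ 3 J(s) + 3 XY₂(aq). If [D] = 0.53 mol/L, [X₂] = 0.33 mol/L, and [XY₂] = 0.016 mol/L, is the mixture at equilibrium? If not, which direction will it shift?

no; Q < K, reaction proceeds forward

(J is a pure solid — omitted from Q.)
Q = [XY₂]³ / ([D]³·[X₂]) = (0.016)³ / ((0.53)³·(0.33)) = 8.3×10⁻⁵
Q = 8.3×10⁻⁵ < K = 5.2×10⁻⁴: net forward reaction.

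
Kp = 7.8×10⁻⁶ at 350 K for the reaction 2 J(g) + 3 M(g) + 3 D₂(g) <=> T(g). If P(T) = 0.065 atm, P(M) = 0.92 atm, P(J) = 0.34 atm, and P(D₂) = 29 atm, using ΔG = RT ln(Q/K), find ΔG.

ΔG = 3.88 kJ/mol

Qp = P(T) / (P(J)²·P(M)³·P(D₂)³) = (0.065) / ((0.34)²·(0.92)³·(29)³) = 2.96×10⁻⁵
ΔG = RT ln(Qp/Kp) = (8.314 J mol⁻¹ K⁻¹)(350 K) × ln(2.96×10⁻⁵/7.8×10⁻⁶)
   = (2.910 kJ/mol)(1.334) = 3.88 kJ/mol
ΔG > 0, so the forward reaction is non-spontaneous (proceeds in reverse).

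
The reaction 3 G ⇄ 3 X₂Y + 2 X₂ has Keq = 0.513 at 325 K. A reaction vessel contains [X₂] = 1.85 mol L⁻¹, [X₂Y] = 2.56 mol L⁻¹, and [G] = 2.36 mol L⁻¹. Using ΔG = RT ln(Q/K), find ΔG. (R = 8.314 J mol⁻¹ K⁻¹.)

Q = [X₂Y]³·[X₂]² / [G]³ = (2.56)³·(1.85)² / (2.36)³ = 4.37
ΔG = RT ln(Q/Keq) = (8.314 J mol⁻¹ K⁻¹)(325 K) × ln(4.37/0.513)
   = (2.702 kJ/mol)(2.142) = 5.79 kJ/mol
ΔG > 0, so the forward reaction is non-spontaneous (proceeds in reverse).

ΔG = 5.79 kJ/mol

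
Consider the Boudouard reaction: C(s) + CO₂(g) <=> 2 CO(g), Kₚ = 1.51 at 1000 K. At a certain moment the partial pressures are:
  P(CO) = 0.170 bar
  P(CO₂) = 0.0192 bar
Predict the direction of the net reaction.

neither direction; the system is at equilibrium

(C is a pure solid — omitted from Qₚ.)
Qₚ = P(CO)² / P(CO₂) = (0.170)² / (0.0192) = 1.51
Qₚ = 1.51 = Kₚ, so the system is already at equilibrium.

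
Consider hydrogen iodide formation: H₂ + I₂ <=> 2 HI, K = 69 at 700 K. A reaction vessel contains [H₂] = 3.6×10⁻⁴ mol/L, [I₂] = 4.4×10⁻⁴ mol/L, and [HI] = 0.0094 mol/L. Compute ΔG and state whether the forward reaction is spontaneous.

ΔG = 12.2 kJ/mol; the forward reaction is non-spontaneous

Q = [HI]² / ([H₂]·[I₂]) = (0.0094)² / ((3.6×10⁻⁴)·(4.4×10⁻⁴)) = 558
ΔG = RT ln(Q/K) = (8.314 J mol⁻¹ K⁻¹)(700 K) × ln(558/69)
   = (5.820 kJ/mol)(2.090) = 12.2 kJ/mol
ΔG > 0, so the forward reaction is non-spontaneous (proceeds in reverse).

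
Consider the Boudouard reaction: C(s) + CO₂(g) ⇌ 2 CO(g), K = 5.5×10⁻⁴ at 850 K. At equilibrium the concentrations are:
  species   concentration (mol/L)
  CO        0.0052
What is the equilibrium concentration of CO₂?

[CO₂] = 0.049 mol/L

(C is a pure solid — omitted from K.)
At equilibrium, K = [CO]² / [CO₂] = 5.5×10⁻⁴.
(0.0052)² / ([CO₂]) = 5.5×10⁻⁴
[CO₂] = 0.0492 = 0.049 mol/L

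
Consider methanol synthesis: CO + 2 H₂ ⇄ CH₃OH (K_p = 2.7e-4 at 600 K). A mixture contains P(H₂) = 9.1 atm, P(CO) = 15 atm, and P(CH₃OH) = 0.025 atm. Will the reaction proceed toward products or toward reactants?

toward products

Q_p = P(CH₃OH) / (P(CO)·P(H₂)²) = (0.025) / ((15)·(9.1)²) = 2.0e-5
Q_p = 2.0e-5 < K_p = 2.7e-4, so the forward reaction proceeds.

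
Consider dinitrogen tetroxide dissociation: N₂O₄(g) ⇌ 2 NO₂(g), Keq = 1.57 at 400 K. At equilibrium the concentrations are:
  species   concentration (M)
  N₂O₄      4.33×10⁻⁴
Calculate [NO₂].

At equilibrium, Keq = [NO₂]² / [N₂O₄] = 1.57.
([NO₂])² / (4.33×10⁻⁴) = 1.57
[NO₂]² = 6.80×10⁻⁴ ⇒ [NO₂] = 0.0261 M

[NO₂] = 0.0261 M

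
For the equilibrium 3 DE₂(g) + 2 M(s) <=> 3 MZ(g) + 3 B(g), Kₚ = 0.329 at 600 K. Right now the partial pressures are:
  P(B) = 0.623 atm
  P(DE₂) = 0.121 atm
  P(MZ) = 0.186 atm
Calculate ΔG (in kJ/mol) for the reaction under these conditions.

(M is a pure solid — omitted from Qₚ.)
Qₚ = P(MZ)³·P(B)³ / P(DE₂)³ = (0.186)³·(0.623)³ / (0.121)³ = 0.878
ΔG = RT ln(Qₚ/Kₚ) = (8.314 J mol⁻¹ K⁻¹)(600 K) × ln(0.878/0.329)
   = (4.988 kJ/mol)(0.9816) = 4.90 kJ/mol
ΔG > 0, so the forward reaction is non-spontaneous (proceeds in reverse).

ΔG = 4.90 kJ/mol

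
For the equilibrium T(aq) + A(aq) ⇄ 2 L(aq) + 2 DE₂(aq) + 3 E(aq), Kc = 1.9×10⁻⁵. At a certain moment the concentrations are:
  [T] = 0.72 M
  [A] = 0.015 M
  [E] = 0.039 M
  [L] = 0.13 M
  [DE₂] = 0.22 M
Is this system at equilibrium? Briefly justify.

no; Q < K, reaction proceeds forward

Qc = [L]²·[DE₂]²·[E]³ / ([T]·[A]) = (0.13)²·(0.22)²·(0.039)³ / ((0.72)·(0.015)) = 4.5×10⁻⁶
Qc = 4.5×10⁻⁶ < Kc = 1.9×10⁻⁵: net forward reaction.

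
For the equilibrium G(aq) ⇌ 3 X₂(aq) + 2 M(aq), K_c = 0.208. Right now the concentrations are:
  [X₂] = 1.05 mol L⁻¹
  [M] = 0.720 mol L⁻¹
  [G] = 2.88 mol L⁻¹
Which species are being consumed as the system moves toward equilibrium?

Q_c = [X₂]³·[M]² / [G] = (1.05)³·(0.720)² / (2.88) = 0.208
Q_c = 0.208 = K_c; the system is at equilibrium.

none (at equilibrium)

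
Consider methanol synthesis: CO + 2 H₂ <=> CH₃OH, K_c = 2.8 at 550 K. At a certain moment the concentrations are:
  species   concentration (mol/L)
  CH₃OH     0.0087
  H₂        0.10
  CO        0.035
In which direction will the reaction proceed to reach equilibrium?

Q_c = [CH₃OH] / ([CO]·[H₂]²) = (0.0087) / ((0.035)·(0.10)²) = 25
Q_c = 25 > K_c = 2.8, so the reverse reaction proceeds.

reverse (toward reactants)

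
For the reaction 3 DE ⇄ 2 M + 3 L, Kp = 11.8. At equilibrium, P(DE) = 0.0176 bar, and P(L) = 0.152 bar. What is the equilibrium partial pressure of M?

At equilibrium, Kp = P(M)²·P(L)³ / P(DE)³ = 11.8.
(P(M))²·(0.152)³ / (0.0176)³ = 11.8
P(M)² = 0.0183 ⇒ P(M) = 0.135 bar

P(M) = 0.135 bar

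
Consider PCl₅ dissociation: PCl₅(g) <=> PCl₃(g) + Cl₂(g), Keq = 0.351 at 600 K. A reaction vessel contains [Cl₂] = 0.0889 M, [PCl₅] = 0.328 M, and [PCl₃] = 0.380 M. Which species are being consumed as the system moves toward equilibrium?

Q = [PCl₃]·[Cl₂] / [PCl₅] = (0.380)·(0.0889) / (0.328) = 0.103
Q = 0.103 < Keq = 0.351: net forward reaction.

PCl₅ (reactants)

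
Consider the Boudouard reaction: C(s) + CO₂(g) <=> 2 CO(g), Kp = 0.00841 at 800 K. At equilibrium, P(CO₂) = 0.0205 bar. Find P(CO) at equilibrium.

(C is a pure solid — omitted from Kp.)
At equilibrium, Kp = P(CO)² / P(CO₂) = 0.00841.
(P(CO))² / (0.0205) = 0.00841
P(CO)² = 1.72×10⁻⁴ ⇒ P(CO) = 0.0131 bar

P(CO) = 0.0131 bar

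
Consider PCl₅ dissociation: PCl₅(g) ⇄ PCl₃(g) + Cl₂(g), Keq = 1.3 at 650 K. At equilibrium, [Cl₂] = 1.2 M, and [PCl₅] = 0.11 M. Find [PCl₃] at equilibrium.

At equilibrium, Keq = [PCl₃]·[Cl₂] / [PCl₅] = 1.3.
([PCl₃])·(1.2) / (0.11) = 1.3
[PCl₃] = 0.119 = 0.12 M

[PCl₃] = 0.12 M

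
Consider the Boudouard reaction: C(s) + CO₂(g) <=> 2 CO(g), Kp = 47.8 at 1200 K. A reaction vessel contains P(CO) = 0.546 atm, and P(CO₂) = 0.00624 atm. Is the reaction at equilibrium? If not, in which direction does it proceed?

(C is a pure solid — omitted from Qp.)
Qp = P(CO)² / P(CO₂) = (0.546)² / (0.00624) = 47.8
Qp = 47.8 = Kp, so the system is already at equilibrium.

at equilibrium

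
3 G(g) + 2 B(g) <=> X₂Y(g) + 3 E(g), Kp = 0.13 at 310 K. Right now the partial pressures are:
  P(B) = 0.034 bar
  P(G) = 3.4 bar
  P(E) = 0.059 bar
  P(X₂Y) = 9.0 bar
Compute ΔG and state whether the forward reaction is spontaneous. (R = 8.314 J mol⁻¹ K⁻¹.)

ΔG = -2.99 kJ/mol; the forward reaction is spontaneous

Qp = P(X₂Y)·P(E)³ / (P(G)³·P(B)²) = (9.0)·(0.059)³ / ((3.4)³·(0.034)²) = 0.0407
ΔG = RT ln(Qp/Kp) = (8.314 J mol⁻¹ K⁻¹)(310 K) × ln(0.0407/0.13)
   = (2.577 kJ/mol)(-1.161) = -2.99 kJ/mol
ΔG < 0, so the forward reaction is spontaneous (proceeds forward).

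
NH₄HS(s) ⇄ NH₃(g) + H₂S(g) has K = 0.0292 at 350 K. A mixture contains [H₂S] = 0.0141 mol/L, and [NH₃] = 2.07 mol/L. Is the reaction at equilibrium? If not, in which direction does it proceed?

no net change (already at equilibrium)

(NH₄HS is a pure solid — omitted from Q.)
Q = [NH₃]·[H₂S] = (2.07)·(0.0141) = 0.0292
Q = 0.0292 = K, so the system is already at equilibrium.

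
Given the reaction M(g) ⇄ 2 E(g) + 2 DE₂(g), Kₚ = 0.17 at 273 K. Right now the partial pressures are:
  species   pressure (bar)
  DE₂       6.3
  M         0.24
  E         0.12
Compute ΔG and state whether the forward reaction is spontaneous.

Qₚ = P(E)²·P(DE₂)² / P(M) = (0.12)²·(6.3)² / (0.24) = 2.38
ΔG = RT ln(Qₚ/Kₚ) = (8.314 J mol⁻¹ K⁻¹)(273 K) × ln(2.38/0.17)
   = (2.270 kJ/mol)(2.639) = 5.99 kJ/mol
ΔG > 0, so the forward reaction is non-spontaneous (proceeds in reverse).

ΔG = 5.99 kJ/mol; the forward reaction is non-spontaneous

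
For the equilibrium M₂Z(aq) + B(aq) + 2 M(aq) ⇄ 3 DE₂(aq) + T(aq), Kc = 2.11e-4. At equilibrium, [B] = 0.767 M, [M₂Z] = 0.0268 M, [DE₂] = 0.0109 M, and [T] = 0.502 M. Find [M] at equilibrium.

At equilibrium, Kc = [DE₂]³·[T] / ([M₂Z]·[B]·[M]²) = 2.11e-4.
(0.0109)³·(0.502) / ((0.0268)·(0.767)·([M])²) = 2.11e-4
[M]² = 0.150 ⇒ [M] = 0.387 M

[M] = 0.387 M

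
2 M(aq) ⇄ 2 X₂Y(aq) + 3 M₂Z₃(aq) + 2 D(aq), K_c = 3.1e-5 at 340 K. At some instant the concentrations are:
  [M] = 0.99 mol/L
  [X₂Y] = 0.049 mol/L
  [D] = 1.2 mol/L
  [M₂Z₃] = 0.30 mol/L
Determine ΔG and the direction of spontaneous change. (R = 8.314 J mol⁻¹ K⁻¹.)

Q_c = [X₂Y]²·[M₂Z₃]³·[D]² / [M]² = (0.049)²·(0.30)³·(1.2)² / (0.99)² = 9.52e-5
ΔG = RT ln(Q_c/K_c) = (8.314 J mol⁻¹ K⁻¹)(340 K) × ln(9.52e-5/3.1e-5)
   = (2.827 kJ/mol)(1.122) = 3.17 kJ/mol
ΔG > 0, so the forward reaction is non-spontaneous (proceeds in reverse).

ΔG = 3.17 kJ/mol; the forward reaction is non-spontaneous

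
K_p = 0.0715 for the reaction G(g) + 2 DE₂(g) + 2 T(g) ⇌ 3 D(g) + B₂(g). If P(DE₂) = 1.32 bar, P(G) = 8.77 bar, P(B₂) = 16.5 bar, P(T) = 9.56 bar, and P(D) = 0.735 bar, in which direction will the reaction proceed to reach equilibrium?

Q_p = P(D)³·P(B₂) / (P(G)·P(DE₂)²·P(T)²) = (0.735)³·(16.5) / ((8.77)·(1.32)²·(9.56)²) = 0.00469
Q_p = 0.00469 < K_p = 0.0715, so the forward reaction proceeds.

to the right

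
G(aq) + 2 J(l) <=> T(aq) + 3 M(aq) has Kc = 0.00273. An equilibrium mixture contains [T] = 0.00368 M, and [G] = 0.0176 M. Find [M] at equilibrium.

(J is a pure liquid — omitted from Kc.)
At equilibrium, Kc = [T]·[M]³ / [G] = 0.00273.
(0.00368)·([M])³ / (0.0176) = 0.00273
[M]³ = 0.0131 ⇒ [M] = 0.235 M

[M] = 0.235 M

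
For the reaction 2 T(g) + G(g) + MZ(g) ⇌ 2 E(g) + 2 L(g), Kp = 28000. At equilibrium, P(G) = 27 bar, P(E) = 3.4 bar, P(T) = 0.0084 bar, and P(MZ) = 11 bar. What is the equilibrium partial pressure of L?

P(L) = 7.1 bar

At equilibrium, Kp = P(E)²·P(L)² / (P(T)²·P(G)·P(MZ)) = 28000.
(3.4)²·(P(L))² / ((0.0084)²·(27)·(11)) = 28000
P(L)² = 50.8 ⇒ P(L) = 7.1 bar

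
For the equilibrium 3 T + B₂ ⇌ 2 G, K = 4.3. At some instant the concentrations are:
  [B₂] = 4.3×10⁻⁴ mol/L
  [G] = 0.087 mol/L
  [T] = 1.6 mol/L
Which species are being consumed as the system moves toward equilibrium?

Q = [G]² / ([T]³·[B₂]) = (0.087)² / ((1.6)³·(4.3×10⁻⁴)) = 4.3
Q = 4.3 = K; the system is at equilibrium.

none (at equilibrium)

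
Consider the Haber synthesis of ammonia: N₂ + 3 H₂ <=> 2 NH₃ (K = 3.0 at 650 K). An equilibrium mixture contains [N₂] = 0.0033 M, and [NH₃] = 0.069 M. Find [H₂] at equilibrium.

At equilibrium, K = [NH₃]² / ([N₂]·[H₂]³) = 3.0.
(0.069)² / ((0.0033)·([H₂])³) = 3.0
[H₂]³ = 0.481 ⇒ [H₂] = 0.78 M

[H₂] = 0.78 M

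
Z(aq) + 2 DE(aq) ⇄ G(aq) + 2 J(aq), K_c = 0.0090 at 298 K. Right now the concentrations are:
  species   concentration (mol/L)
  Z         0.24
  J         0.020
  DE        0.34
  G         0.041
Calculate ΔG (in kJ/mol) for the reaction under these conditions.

ΔG = -6.75 kJ/mol

Q_c = [G]·[J]² / ([Z]·[DE]²) = (0.041)·(0.020)² / ((0.24)·(0.34)²) = 5.91e-4
ΔG = RT ln(Q_c/K_c) = (8.314 J mol⁻¹ K⁻¹)(298 K) × ln(5.91e-4/0.0090)
   = (2.478 kJ/mol)(-2.723) = -6.75 kJ/mol
ΔG < 0, so the forward reaction is spontaneous (proceeds forward).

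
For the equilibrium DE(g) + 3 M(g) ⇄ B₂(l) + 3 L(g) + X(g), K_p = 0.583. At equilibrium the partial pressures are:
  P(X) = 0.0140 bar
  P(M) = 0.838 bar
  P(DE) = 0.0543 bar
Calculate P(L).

P(L) = 1.10 bar

(B₂ is a pure liquid — omitted from K_p.)
At equilibrium, K_p = P(L)³·P(X) / (P(DE)·P(M)³) = 0.583.
(P(L))³·(0.0140) / ((0.0543)·(0.838)³) = 0.583
P(L)³ = 1.33 ⇒ P(L) = 1.10 bar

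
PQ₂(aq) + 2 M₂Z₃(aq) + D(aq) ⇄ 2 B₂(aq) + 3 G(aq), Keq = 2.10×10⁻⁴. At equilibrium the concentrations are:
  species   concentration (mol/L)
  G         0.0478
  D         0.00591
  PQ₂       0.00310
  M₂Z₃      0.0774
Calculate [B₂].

[B₂] = 4.59×10⁻⁴ mol/L

At equilibrium, Keq = [B₂]²·[G]³ / ([PQ₂]·[M₂Z₃]²·[D]) = 2.10×10⁻⁴.
([B₂])²·(0.0478)³ / ((0.00310)·(0.0774)²·(0.00591)) = 2.10×10⁻⁴
[B₂]² = 2.11×10⁻⁷ ⇒ [B₂] = 4.59×10⁻⁴ mol/L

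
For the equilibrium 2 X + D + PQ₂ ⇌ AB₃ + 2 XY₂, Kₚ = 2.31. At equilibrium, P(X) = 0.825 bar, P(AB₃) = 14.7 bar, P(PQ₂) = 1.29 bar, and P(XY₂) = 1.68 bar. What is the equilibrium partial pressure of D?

P(D) = 20.5 bar

At equilibrium, Kₚ = P(AB₃)·P(XY₂)² / (P(X)²·P(D)·P(PQ₂)) = 2.31.
(14.7)·(1.68)² / ((0.825)²·(P(D))·(1.29)) = 2.31
P(D) = 20.5 bar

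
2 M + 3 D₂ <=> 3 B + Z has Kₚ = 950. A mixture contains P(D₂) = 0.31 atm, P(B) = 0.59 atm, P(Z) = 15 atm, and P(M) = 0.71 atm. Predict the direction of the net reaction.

Qₚ = P(B)³·P(Z) / (P(M)²·P(D₂)³) = (0.59)³·(15) / ((0.71)²·(0.31)³) = 210
Qₚ = 210 < Kₚ = 950, so the forward reaction proceeds.

forward (toward products)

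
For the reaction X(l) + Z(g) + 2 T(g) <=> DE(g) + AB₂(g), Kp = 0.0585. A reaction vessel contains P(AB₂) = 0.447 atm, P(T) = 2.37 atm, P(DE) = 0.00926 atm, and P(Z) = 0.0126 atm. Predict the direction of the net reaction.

(X is a pure liquid — omitted from Qp.)
Qp = P(DE)·P(AB₂) / (P(Z)·P(T)²) = (0.00926)·(0.447) / ((0.0126)·(2.37)²) = 0.0585
Qp = 0.0585 = Kp, so the system is already at equilibrium.

at equilibrium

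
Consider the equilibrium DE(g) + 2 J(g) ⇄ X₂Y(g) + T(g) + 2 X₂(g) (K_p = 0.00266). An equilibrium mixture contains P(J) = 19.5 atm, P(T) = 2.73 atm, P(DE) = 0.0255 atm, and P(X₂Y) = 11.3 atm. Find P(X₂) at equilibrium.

At equilibrium, K_p = P(X₂Y)·P(T)·P(X₂)² / (P(DE)·P(J)²) = 0.00266.
(11.3)·(2.73)·(P(X₂))² / ((0.0255)·(19.5)²) = 0.00266
P(X₂)² = 8.36×10⁻⁴ ⇒ P(X₂) = 0.0289 atm

P(X₂) = 0.0289 atm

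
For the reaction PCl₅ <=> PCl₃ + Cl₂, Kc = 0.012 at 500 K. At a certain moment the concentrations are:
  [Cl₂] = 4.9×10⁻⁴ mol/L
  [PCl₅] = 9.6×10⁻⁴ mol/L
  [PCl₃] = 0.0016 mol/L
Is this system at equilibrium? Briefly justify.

Qc = [PCl₃]·[Cl₂] / [PCl₅] = (0.0016)·(4.9×10⁻⁴) / (9.6×10⁻⁴) = 8.2×10⁻⁴
Qc = 8.2×10⁻⁴ < Kc = 0.012: net forward reaction.

no; Q < K, reaction proceeds forward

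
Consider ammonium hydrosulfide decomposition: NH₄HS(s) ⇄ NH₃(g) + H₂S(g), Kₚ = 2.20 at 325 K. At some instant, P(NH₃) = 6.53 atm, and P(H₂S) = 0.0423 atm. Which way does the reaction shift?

(NH₄HS is a pure solid — omitted from Qₚ.)
Qₚ = P(NH₃)·P(H₂S) = (6.53)·(0.0423) = 0.276
Qₚ = 0.276 < Kₚ = 2.20, so the forward reaction proceeds.

forward (toward products)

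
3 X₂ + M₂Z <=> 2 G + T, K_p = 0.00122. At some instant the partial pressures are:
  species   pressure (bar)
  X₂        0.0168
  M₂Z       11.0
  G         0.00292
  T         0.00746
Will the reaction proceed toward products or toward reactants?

neither direction; the system is at equilibrium

Q_p = P(G)²·P(T) / (P(X₂)³·P(M₂Z)) = (0.00292)²·(0.00746) / ((0.0168)³·(11.0)) = 0.00122
Q_p = 0.00122 = K_p, so the system is already at equilibrium.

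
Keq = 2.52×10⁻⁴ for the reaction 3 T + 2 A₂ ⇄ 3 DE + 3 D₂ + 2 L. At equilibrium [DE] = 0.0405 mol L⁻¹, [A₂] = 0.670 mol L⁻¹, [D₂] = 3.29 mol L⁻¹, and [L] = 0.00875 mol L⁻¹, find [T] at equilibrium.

At equilibrium, Keq = [DE]³·[D₂]³·[L]² / ([T]³·[A₂]²) = 2.52×10⁻⁴.
(0.0405)³·(3.29)³·(0.00875)² / (([T])³·(0.670)²) = 2.52×10⁻⁴
[T]³ = 0.00160 ⇒ [T] = 0.117 mol L⁻¹

[T] = 0.117 mol L⁻¹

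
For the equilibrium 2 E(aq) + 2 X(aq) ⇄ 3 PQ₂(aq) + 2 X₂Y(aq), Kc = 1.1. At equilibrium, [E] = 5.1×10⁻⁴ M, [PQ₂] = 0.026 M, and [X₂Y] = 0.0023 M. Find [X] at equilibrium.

[X] = 0.018 M

At equilibrium, Kc = [PQ₂]³·[X₂Y]² / ([E]²·[X]²) = 1.1.
(0.026)³·(0.0023)² / ((5.1×10⁻⁴)²·([X])²) = 1.1
[X]² = 3.25×10⁻⁴ ⇒ [X] = 0.018 M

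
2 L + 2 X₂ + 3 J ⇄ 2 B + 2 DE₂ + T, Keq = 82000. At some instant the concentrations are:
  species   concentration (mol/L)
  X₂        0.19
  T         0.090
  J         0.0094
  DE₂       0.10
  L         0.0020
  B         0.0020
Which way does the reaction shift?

Q = [B]²·[DE₂]²·[T] / ([L]²·[X₂]²·[J]³) = (0.0020)²·(0.10)²·(0.090) / ((0.0020)²·(0.19)²·(0.0094)³) = 30000
Q = 30000 < Keq = 82000, so the forward reaction proceeds.

to the right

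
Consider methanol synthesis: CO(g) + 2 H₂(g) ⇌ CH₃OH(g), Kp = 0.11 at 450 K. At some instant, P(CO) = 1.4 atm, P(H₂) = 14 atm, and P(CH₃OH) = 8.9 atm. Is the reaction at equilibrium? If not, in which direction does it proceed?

to the right

Qp = P(CH₃OH) / (P(CO)·P(H₂)²) = (8.9) / ((1.4)·(14)²) = 0.032
Qp = 0.032 < Kp = 0.11, so the forward reaction proceeds.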